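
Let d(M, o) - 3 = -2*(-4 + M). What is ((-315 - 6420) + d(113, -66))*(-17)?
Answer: 118150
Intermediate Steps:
d(M, o) = 11 - 2*M (d(M, o) = 3 - 2*(-4 + M) = 3 + (8 - 2*M) = 11 - 2*M)
((-315 - 6420) + d(113, -66))*(-17) = ((-315 - 6420) + (11 - 2*113))*(-17) = (-6735 + (11 - 226))*(-17) = (-6735 - 215)*(-17) = -6950*(-17) = 118150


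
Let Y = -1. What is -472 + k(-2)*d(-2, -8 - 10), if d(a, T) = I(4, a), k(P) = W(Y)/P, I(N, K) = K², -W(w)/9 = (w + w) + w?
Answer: -526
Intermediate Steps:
W(w) = -27*w (W(w) = -9*((w + w) + w) = -9*(2*w + w) = -27*w)
k(P) = 27/P (k(P) = (-27*(-1))/P = 27/P)
d(a, T) = a²
-472 + k(-2)*d(-2, -8 - 10) = -472 + (27/(-2))*(-2)² = -472 + (27*(-½))*4 = -472 - 27/2*4 = -472 - 54 = -526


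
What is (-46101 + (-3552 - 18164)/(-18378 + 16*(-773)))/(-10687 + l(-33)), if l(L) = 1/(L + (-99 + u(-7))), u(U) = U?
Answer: 98509274285/22836499262 ≈ 4.3137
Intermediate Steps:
l(L) = 1/(-106 + L) (l(L) = 1/(L + (-99 - 7)) = 1/(L - 106) = 1/(-106 + L))
(-46101 + (-3552 - 18164)/(-18378 + 16*(-773)))/(-10687 + l(-33)) = (-46101 + (-3552 - 18164)/(-18378 + 16*(-773)))/(-10687 + 1/(-106 - 33)) = (-46101 - 21716/(-18378 - 12368))/(-10687 + 1/(-139)) = (-46101 - 21716/(-30746))/(-10687 - 1/139) = (-46101 - 21716*(-1/30746))/(-1485494/139) = (-46101 + 10858/15373)*(-139/1485494) = -708699815/15373*(-139/1485494) = 98509274285/22836499262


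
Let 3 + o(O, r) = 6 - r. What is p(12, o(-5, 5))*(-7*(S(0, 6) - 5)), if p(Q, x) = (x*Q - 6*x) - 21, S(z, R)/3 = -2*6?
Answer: -9471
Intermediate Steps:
S(z, R) = -36 (S(z, R) = 3*(-2*6) = 3*(-12) = -36)
o(O, r) = 3 - r (o(O, r) = -3 + (6 - r) = 3 - r)
p(Q, x) = -21 - 6*x + Q*x (p(Q, x) = (Q*x - 6*x) - 21 = (-6*x + Q*x) - 21 = -21 - 6*x + Q*x)
p(12, o(-5, 5))*(-7*(S(0, 6) - 5)) = (-21 - 6*(3 - 1*5) + 12*(3 - 1*5))*(-7*(-36 - 5)) = (-21 - 6*(3 - 5) + 12*(3 - 5))*(-7*(-41)) = (-21 - 6*(-2) + 12*(-2))*287 = (-21 + 12 - 24)*287 = -33*287 = -9471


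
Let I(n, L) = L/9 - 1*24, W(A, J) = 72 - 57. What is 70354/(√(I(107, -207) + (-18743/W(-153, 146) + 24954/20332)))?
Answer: -70354*I*√30120009770370/197521213 ≈ -1954.8*I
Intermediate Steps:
W(A, J) = 15
I(n, L) = -24 + L/9 (I(n, L) = L*(⅑) - 24 = L/9 - 24 = -24 + L/9)
70354/(√(I(107, -207) + (-18743/W(-153, 146) + 24954/20332))) = 70354/(√((-24 + (⅑)*(-207)) + (-18743/15 + 24954/20332))) = 70354/(√((-24 - 23) + (-18743*1/15 + 24954*(1/20332)))) = 70354/(√(-47 + (-18743/15 + 12477/10166))) = 70354/(√(-47 - 190354183/152490)) = 70354/(√(-197521213/152490)) = 70354/((I*√30120009770370/152490)) = 70354*(-I*√30120009770370/197521213) = -70354*I*√30120009770370/197521213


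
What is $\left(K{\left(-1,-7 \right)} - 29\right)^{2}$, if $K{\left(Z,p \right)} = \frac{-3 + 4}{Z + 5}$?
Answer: $\frac{13225}{16} \approx 826.56$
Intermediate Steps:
$K{\left(Z,p \right)} = \frac{1}{5 + Z}$ ($K{\left(Z,p \right)} = 1 \frac{1}{5 + Z} = \frac{1}{5 + Z}$)
$\left(K{\left(-1,-7 \right)} - 29\right)^{2} = \left(\frac{1}{5 - 1} - 29\right)^{2} = \left(\frac{1}{4} - 29\right)^{2} = \left(- \frac{115}{4}\right)^{2} = \frac{13225}{16}$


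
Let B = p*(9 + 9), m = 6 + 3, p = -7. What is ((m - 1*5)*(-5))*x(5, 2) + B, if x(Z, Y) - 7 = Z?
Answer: -366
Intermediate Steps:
x(Z, Y) = 7 + Z
m = 9
B = -126 (B = -7*(9 + 9) = -7*18 = -126)
((m - 1*5)*(-5))*x(5, 2) + B = ((9 - 1*5)*(-5))*(7 + 5) - 126 = ((9 - 5)*(-5))*12 - 126 = (4*(-5))*12 - 126 = -20*12 - 126 = -240 - 126 = -366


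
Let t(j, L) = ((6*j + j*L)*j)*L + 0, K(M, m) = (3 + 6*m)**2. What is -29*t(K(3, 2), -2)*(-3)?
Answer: -35235000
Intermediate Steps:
t(j, L) = L*j*(6*j + L*j) (t(j, L) = ((6*j + L*j)*j)*L + 0 = (j*(6*j + L*j))*L + 0 = L*j*(6*j + L*j) + 0 = L*j*(6*j + L*j))
-29*t(K(3, 2), -2)*(-3) = -(-58)*(9*(1 + 2*2)**2)**2*(6 - 2)*(-3) = -(-58)*(9*(1 + 4)**2)**2*4*(-3) = -(-58)*(9*5**2)**2*4*(-3) = -(-58)*(9*25)**2*4*(-3) = -(-58)*225**2*4*(-3) = -(-58)*50625*4*(-3) = -29*(-405000)*(-3) = 11745000*(-3) = -35235000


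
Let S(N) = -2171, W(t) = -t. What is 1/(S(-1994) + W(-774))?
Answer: -1/1397 ≈ -0.00071582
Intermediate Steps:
1/(S(-1994) + W(-774)) = 1/(-2171 - 1*(-774)) = 1/(-2171 + 774) = 1/(-1397) = -1/1397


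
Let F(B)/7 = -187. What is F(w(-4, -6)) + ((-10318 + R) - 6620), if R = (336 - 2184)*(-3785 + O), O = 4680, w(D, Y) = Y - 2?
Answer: -1672207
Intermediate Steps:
w(D, Y) = -2 + Y
F(B) = -1309 (F(B) = 7*(-187) = -1309)
R = -1653960 (R = (336 - 2184)*(-3785 + 4680) = -1848*895 = -1653960)
F(w(-4, -6)) + ((-10318 + R) - 6620) = -1309 + ((-10318 - 1653960) - 6620) = -1309 + (-1664278 - 6620) = -1309 - 1670898 = -1672207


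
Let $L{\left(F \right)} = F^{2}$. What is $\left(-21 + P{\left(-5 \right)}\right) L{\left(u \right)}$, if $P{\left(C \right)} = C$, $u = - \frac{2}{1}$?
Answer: $-104$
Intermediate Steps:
$u = -2$ ($u = \left(-2\right) 1 = -2$)
$\left(-21 + P{\left(-5 \right)}\right) L{\left(u \right)} = \left(-21 - 5\right) \left(-2\right)^{2} = \left(-26\right) 4 = -104$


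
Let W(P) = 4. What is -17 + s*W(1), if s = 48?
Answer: 175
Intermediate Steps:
-17 + s*W(1) = -17 + 48*4 = -17 + 192 = 175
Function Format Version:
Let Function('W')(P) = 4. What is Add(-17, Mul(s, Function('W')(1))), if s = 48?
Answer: 175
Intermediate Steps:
Add(-17, Mul(s, Function('W')(1))) = Add(-17, Mul(48, 4)) = Add(-17, 192) = 175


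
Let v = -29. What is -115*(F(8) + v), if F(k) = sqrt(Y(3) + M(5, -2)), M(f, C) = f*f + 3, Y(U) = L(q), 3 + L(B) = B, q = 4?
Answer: 3335 - 115*sqrt(29) ≈ 2715.7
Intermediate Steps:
L(B) = -3 + B
Y(U) = 1 (Y(U) = -3 + 4 = 1)
M(f, C) = 3 + f**2 (M(f, C) = f**2 + 3 = 3 + f**2)
F(k) = sqrt(29) (F(k) = sqrt(1 + (3 + 5**2)) = sqrt(1 + (3 + 25)) = sqrt(1 + 28) = sqrt(29))
-115*(F(8) + v) = -115*(sqrt(29) - 29) = -115*(-29 + sqrt(29)) = 3335 - 115*sqrt(29)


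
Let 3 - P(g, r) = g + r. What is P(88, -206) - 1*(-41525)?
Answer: 41646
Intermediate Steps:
P(g, r) = 3 - g - r (P(g, r) = 3 - (g + r) = 3 + (-g - r) = 3 - g - r)
P(88, -206) - 1*(-41525) = (3 - 1*88 - 1*(-206)) - 1*(-41525) = (3 - 88 + 206) + 41525 = 121 + 41525 = 41646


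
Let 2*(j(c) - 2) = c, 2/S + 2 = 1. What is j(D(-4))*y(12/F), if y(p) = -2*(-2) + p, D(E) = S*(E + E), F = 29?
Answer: 1280/29 ≈ 44.138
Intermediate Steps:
S = -2 (S = 2/(-2 + 1) = 2/(-1) = 2*(-1) = -2)
D(E) = -4*E (D(E) = -2*(E + E) = -4*E)
y(p) = 4 + p
j(c) = 2 + c/2
j(D(-4))*y(12/F) = (2 + (-4*(-4))/2)*(4 + 12/29) = (2 + (½)*16)*(4 + 12*(1/29)) = (2 + 8)*(4 + 12/29) = 10*(128/29) = 1280/29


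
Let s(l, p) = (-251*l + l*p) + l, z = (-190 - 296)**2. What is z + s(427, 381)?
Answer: 292133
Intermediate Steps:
z = 236196 (z = (-486)**2 = 236196)
s(l, p) = -250*l + l*p
z + s(427, 381) = 236196 + 427*(-250 + 381) = 236196 + 427*131 = 236196 + 55937 = 292133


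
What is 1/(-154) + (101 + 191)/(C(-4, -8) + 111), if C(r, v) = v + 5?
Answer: 11215/4158 ≈ 2.6972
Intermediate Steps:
C(r, v) = 5 + v
1/(-154) + (101 + 191)/(C(-4, -8) + 111) = 1/(-154) + (101 + 191)/((5 - 8) + 111) = -1/154 + 292/(-3 + 111) = -1/154 + 292/108 = -1/154 + 292*(1/108) = -1/154 + 73/27 = 11215/4158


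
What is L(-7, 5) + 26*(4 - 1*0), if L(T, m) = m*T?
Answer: 69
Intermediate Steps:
L(T, m) = T*m
L(-7, 5) + 26*(4 - 1*0) = -7*5 + 26*(4 - 1*0) = -35 + 26*(4 + 0) = -35 + 26*4 = -35 + 104 = 69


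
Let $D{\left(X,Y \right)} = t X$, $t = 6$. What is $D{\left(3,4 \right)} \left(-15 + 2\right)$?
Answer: $-234$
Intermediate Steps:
$D{\left(X,Y \right)} = 6 X$
$D{\left(3,4 \right)} \left(-15 + 2\right) = 6 \cdot 3 \left(-15 + 2\right) = 18 \left(-13\right) = -234$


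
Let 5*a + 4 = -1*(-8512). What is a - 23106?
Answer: -107022/5 ≈ -21404.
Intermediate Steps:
a = 8508/5 (a = -⅘ + (-1*(-8512))/5 = -⅘ + (⅕)*8512 = -⅘ + 8512/5 = 8508/5 ≈ 1701.6)
a - 23106 = 8508/5 - 23106 = -107022/5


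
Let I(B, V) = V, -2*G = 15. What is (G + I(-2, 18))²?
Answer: 441/4 ≈ 110.25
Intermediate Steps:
G = -15/2 (G = -½*15 = -15/2 ≈ -7.5000)
(G + I(-2, 18))² = (-15/2 + 18)² = (21/2)² = 441/4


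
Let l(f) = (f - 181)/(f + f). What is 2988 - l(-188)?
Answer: 1123119/376 ≈ 2987.0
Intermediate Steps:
l(f) = (-181 + f)/(2*f) (l(f) = (-181 + f)/((2*f)) = (-181 + f)*(1/(2*f)) = (-181 + f)/(2*f))
2988 - l(-188) = 2988 - (-181 - 188)/(2*(-188)) = 2988 - (-1)*(-369)/(2*188) = 2988 - 1*369/376 = 2988 - 369/376 = 1123119/376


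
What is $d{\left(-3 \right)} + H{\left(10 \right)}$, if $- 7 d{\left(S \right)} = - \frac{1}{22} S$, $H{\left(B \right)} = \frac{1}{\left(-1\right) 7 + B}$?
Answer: $\frac{145}{462} \approx 0.31385$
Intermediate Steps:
$H{\left(B \right)} = \frac{1}{-7 + B}$
$d{\left(S \right)} = \frac{S}{154}$ ($d{\left(S \right)} = - \frac{- \frac{1}{22} S}{7} = - \frac{\left(-1\right) \frac{1}{22} S}{7} = - \frac{\left(- \frac{1}{22}\right) S}{7} = \frac{S}{154}$)
$d{\left(-3 \right)} + H{\left(10 \right)} = \frac{1}{154} \left(-3\right) + \frac{1}{-7 + 10} = - \frac{3}{154} + \frac{1}{3} = \frac{145}{462}$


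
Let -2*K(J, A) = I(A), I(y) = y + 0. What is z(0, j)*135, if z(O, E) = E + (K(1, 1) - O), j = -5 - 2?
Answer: -2025/2 ≈ -1012.5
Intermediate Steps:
I(y) = y
K(J, A) = -A/2
j = -7
z(O, E) = -1/2 + E - O (z(O, E) = E + (-1/2*1 - O) = E + (-1/2 - O) = -1/2 + E - O)
z(0, j)*135 = (-1/2 - 7 - 1*0)*135 = (-1/2 - 7 + 0)*135 = -15/2*135 = -2025/2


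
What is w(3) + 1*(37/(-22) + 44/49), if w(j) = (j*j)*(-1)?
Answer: -10547/1078 ≈ -9.7839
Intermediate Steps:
w(j) = -j**2 (w(j) = j**2*(-1) = -j**2)
w(3) + 1*(37/(-22) + 44/49) = -1*3**2 + 1*(37/(-22) + 44/49) = -1*9 + 1*(37*(-1/22) + 44*(1/49)) = -9 + 1*(-37/22 + 44/49) = -9 + 1*(-845/1078) = -9 - 845/1078 = -10547/1078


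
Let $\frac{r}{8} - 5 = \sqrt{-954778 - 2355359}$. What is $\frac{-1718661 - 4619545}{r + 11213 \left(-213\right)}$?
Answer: $\frac{15137721197774}{5704327261009} + \frac{152116944 i \sqrt{367793}}{5704327261009} \approx 2.6537 + 0.016172 i$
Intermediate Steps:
$r = 40 + 24 i \sqrt{367793}$ ($r = 40 + 8 \sqrt{-954778 - 2355359} = 40 + 8 \sqrt{-3310137} = 40 + 8 \cdot 3 i \sqrt{367793} = 40 + 24 i \sqrt{367793} \approx 40.0 + 14555.0 i$)
$\frac{-1718661 - 4619545}{r + 11213 \left(-213\right)} = \frac{-1718661 - 4619545}{\left(40 + 24 i \sqrt{367793}\right) + 11213 \left(-213\right)} = - \frac{6338206}{\left(40 + 24 i \sqrt{367793}\right) - 2388369} = - \frac{6338206}{-2388329 + 24 i \sqrt{367793}}$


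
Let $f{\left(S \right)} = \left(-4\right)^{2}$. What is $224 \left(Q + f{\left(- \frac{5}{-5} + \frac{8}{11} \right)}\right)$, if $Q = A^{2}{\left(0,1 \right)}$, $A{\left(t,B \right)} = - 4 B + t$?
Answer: $7168$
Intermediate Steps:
$A{\left(t,B \right)} = t - 4 B$
$Q = 16$ ($Q = \left(0 - 4\right)^{2} = \left(-4\right)^{2} = 16$)
$f{\left(S \right)} = 16$
$224 \left(Q + f{\left(- \frac{5}{-5} + \frac{8}{11} \right)}\right) = 224 \left(16 + 16\right) = 224 \cdot 32 = 7168$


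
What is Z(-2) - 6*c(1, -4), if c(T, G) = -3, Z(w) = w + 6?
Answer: 22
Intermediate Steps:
Z(w) = 6 + w
Z(-2) - 6*c(1, -4) = (6 - 2) - 6*(-3) = 4 + 18 = 22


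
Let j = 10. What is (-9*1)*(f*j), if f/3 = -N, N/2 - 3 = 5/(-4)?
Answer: 945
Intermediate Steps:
N = 7/2 (N = 6 + 2*(5/(-4)) = 6 + 2*(5*(-¼)) = 6 + 2*(-5/4) = 6 - 5/2 = 7/2 ≈ 3.5000)
f = -21/2 (f = 3*(-1*7/2) = 3*(-7/2) = -21/2 ≈ -10.500)
(-9*1)*(f*j) = (-9*1)*(-21/2*10) = -9*(-105) = 945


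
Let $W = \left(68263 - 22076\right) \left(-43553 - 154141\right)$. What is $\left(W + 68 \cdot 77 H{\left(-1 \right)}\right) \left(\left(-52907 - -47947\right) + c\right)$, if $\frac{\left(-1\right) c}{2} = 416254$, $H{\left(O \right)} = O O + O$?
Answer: $7646830513006104$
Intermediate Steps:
$H{\left(O \right)} = O + O^{2}$ ($H{\left(O \right)} = O^{2} + O = O + O^{2}$)
$c = -832508$ ($c = \left(-2\right) 416254 = -832508$)
$W = -9130892778$ ($W = 46187 \left(-197694\right) = -9130892778$)
$\left(W + 68 \cdot 77 H{\left(-1 \right)}\right) \left(\left(-52907 - -47947\right) + c\right) = \left(-9130892778 + 68 \cdot 77 \left(- (1 - 1)\right)\right) \left(\left(-52907 - -47947\right) - 832508\right) = \left(-9130892778 + 5236 \left(\left(-1\right) 0\right)\right) \left(\left(-52907 + 47947\right) - 832508\right) = \left(-9130892778 + 5236 \cdot 0\right) \left(-4960 - 832508\right) = \left(-9130892778 + 0\right) \left(-837468\right) = \left(-9130892778\right) \left(-837468\right) = 7646830513006104$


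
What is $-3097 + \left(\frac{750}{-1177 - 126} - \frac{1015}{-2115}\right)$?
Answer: $- \frac{1707023134}{551169} \approx -3097.1$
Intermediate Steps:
$-3097 + \left(\frac{750}{-1177 - 126} - \frac{1015}{-2115}\right) = -3097 + \left(\frac{750}{-1177 - 126} - - \frac{203}{423}\right) = -3097 + \left(\frac{750}{-1303} + \frac{203}{423}\right) = -3097 + \left(750 \left(- \frac{1}{1303}\right) + \frac{203}{423}\right) = -3097 + \left(- \frac{750}{1303} + \frac{203}{423}\right) = -3097 - \frac{52741}{551169} = - \frac{1707023134}{551169}$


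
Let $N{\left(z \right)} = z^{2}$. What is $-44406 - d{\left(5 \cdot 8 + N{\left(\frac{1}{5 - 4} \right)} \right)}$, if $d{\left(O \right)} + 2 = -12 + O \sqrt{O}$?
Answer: $-44392 - 41 \sqrt{41} \approx -44655.0$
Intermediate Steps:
$d{\left(O \right)} = -14 + O^{\frac{3}{2}}$ ($d{\left(O \right)} = -2 + \left(-12 + O \sqrt{O}\right) = -2 + \left(-12 + O^{\frac{3}{2}}\right) = -14 + O^{\frac{3}{2}}$)
$-44406 - d{\left(5 \cdot 8 + N{\left(\frac{1}{5 - 4} \right)} \right)} = -44406 - \left(-14 + \left(5 \cdot 8 + \left(\frac{1}{5 - 4}\right)^{2}\right)^{\frac{3}{2}}\right) = -44406 - \left(-14 + \left(40 + \left(1^{-1}\right)^{2}\right)^{\frac{3}{2}}\right) = -44406 - \left(-14 + \left(40 + 1^{2}\right)^{\frac{3}{2}}\right) = -44406 - \left(-14 + \left(40 + 1\right)^{\frac{3}{2}}\right) = -44406 - \left(-14 + 41^{\frac{3}{2}}\right) = -44406 - \left(-14 + 41 \sqrt{41}\right) = -44406 + \left(14 - 41 \sqrt{41}\right) = -44392 - 41 \sqrt{41}$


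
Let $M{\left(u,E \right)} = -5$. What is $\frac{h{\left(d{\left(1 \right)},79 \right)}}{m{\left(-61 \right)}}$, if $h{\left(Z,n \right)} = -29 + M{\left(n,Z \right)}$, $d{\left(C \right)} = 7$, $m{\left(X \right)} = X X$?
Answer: $- \frac{34}{3721} \approx -0.0091373$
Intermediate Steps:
$m{\left(X \right)} = X^{2}$
$h{\left(Z,n \right)} = -34$ ($h{\left(Z,n \right)} = -29 - 5 = -34$)
$\frac{h{\left(d{\left(1 \right)},79 \right)}}{m{\left(-61 \right)}} = - \frac{34}{\left(-61\right)^{2}} = - \frac{34}{3721}$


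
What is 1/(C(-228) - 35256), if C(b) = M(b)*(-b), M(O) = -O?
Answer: 1/16728 ≈ 5.9780e-5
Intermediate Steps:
C(b) = b² (C(b) = (-b)*(-b) = b²)
1/(C(-228) - 35256) = 1/((-228)² - 35256) = 1/(51984 - 35256) = 1/16728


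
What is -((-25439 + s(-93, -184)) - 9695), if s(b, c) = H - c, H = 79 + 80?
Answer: 34791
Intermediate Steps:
H = 159
s(b, c) = 159 - c
-((-25439 + s(-93, -184)) - 9695) = -((-25439 + (159 - 1*(-184))) - 9695) = -((-25439 + (159 + 184)) - 9695) = -((-25439 + 343) - 9695) = -(-25096 - 9695) = -1*(-34791) = 34791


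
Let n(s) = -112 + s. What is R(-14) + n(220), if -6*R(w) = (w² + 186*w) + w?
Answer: 1535/3 ≈ 511.67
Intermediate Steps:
R(w) = -187*w/6 - w²/6 (R(w) = -((w² + 186*w) + w)/6 = -(w² + 187*w)/6 = -187*w/6 - w²/6)
R(-14) + n(220) = -⅙*(-14)*(187 - 14) + (-112 + 220) = -⅙*(-14)*173 + 108 = 1211/3 + 108 = 1535/3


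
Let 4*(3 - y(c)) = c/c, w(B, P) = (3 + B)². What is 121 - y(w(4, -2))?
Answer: 473/4 ≈ 118.25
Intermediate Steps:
y(c) = 11/4 (y(c) = 3 - c/(4*c) = 3 - ¼*1 = 3 - ¼ = 11/4)
121 - y(w(4, -2)) = 121 - 1*11/4 = 121 - 11/4 = 473/4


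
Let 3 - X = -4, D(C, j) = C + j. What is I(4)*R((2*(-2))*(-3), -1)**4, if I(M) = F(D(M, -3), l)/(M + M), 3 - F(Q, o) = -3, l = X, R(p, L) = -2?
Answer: 12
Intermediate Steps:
X = 7 (X = 3 - 1*(-4) = 3 + 4 = 7)
l = 7
F(Q, o) = 6 (F(Q, o) = 3 - 1*(-3) = 3 + 3 = 6)
I(M) = 3/M (I(M) = 6/(M + M) = 6/(2*M) = (1/(2*M))*6 = 3/M)
I(4)*R((2*(-2))*(-3), -1)**4 = (3/4)*(-2)**4 = (3*(1/4))*16 = (3/4)*16 = 12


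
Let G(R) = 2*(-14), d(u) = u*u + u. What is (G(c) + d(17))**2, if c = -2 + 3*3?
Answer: 77284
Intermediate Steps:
c = 7 (c = -2 + 9 = 7)
d(u) = u + u**2 (d(u) = u**2 + u = u + u**2)
G(R) = -28
(G(c) + d(17))**2 = (-28 + 17*(1 + 17))**2 = (-28 + 17*18)**2 = (-28 + 306)**2 = 278**2 = 77284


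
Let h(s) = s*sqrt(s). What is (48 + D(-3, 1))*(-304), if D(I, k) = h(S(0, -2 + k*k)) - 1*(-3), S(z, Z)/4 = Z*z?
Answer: -15504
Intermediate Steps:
S(z, Z) = 4*Z*z (S(z, Z) = 4*(Z*z) = 4*Z*z)
h(s) = s**(3/2)
D(I, k) = 3 (D(I, k) = (4*(-2 + k*k)*0)**(3/2) - 1*(-3) = (4*(-2 + k**2)*0)**(3/2) + 3 = 0**(3/2) + 3 = 0 + 3 = 3)
(48 + D(-3, 1))*(-304) = (48 + 3)*(-304) = 51*(-304) = -15504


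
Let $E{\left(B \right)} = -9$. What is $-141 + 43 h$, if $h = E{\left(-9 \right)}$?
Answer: $-528$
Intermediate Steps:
$h = -9$
$-141 + 43 h = -141 + 43 \left(-9\right) = -141 - 387 = -528$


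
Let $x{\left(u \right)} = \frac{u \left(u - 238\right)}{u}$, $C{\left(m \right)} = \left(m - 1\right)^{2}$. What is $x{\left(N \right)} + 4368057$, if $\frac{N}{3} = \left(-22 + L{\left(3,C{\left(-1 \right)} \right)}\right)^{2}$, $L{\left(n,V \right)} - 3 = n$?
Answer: $4368587$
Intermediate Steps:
$C{\left(m \right)} = \left(-1 + m\right)^{2}$
$L{\left(n,V \right)} = 3 + n$
$N = 768$ ($N = 3 \left(-22 + \left(3 + 3\right)\right)^{2} = 3 \left(-22 + 6\right)^{2} = 3 \left(-16\right)^{2} = 3 \cdot 256 = 768$)
$x{\left(u \right)} = -238 + u$ ($x{\left(u \right)} = \frac{u \left(-238 + u\right)}{u} = -238 + u$)
$x{\left(N \right)} + 4368057 = \left(-238 + 768\right) + 4368057 = 530 + 4368057 = 4368587$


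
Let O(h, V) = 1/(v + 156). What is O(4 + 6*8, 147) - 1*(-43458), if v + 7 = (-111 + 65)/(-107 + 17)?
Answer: 292385469/6728 ≈ 43458.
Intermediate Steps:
v = -292/45 (v = -7 + (-111 + 65)/(-107 + 17) = -7 - 46/(-90) = -7 - 46*(-1/90) = -7 + 23/45 = -292/45 ≈ -6.4889)
O(h, V) = 45/6728 (O(h, V) = 1/(-292/45 + 156) = 1/(6728/45) = 45/6728)
O(4 + 6*8, 147) - 1*(-43458) = 45/6728 - 1*(-43458) = 45/6728 + 43458 = 292385469/6728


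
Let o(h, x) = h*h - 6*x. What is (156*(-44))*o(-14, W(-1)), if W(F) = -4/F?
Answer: -1180608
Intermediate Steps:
o(h, x) = h² - 6*x
(156*(-44))*o(-14, W(-1)) = (156*(-44))*((-14)² - (-24)/(-1)) = -6864*(196 - (-24)*(-1)) = -6864*(196 - 6*4) = -6864*(196 - 24) = -6864*172 = -1180608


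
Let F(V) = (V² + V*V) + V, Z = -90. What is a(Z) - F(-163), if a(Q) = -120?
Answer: -53095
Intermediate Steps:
F(V) = V + 2*V² (F(V) = (V² + V²) + V = 2*V² + V = V + 2*V²)
a(Z) - F(-163) = -120 - (-163)*(1 + 2*(-163)) = -120 - (-163)*(1 - 326) = -120 - (-163)*(-325) = -120 - 1*52975 = -120 - 52975 = -53095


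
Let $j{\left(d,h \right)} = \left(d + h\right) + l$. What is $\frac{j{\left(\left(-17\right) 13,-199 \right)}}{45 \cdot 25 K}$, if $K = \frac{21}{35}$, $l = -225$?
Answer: $- \frac{43}{45} \approx -0.95556$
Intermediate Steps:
$K = \frac{3}{5}$ ($K = 21 \cdot \frac{1}{35} = \frac{3}{5} \approx 0.6$)
$j{\left(d,h \right)} = -225 + d + h$ ($j{\left(d,h \right)} = \left(d + h\right) - 225 = -225 + d + h$)
$\frac{j{\left(\left(-17\right) 13,-199 \right)}}{45 \cdot 25 K} = \frac{-225 - 221 - 199}{45 \cdot 25 \cdot \frac{3}{5}} = \frac{-225 - 221 - 199}{1125 \cdot \frac{3}{5}} = - \frac{645}{675} = \left(-645\right) \frac{1}{675} = - \frac{43}{45}$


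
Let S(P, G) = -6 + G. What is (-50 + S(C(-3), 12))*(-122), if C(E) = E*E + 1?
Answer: 5368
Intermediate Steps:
C(E) = 1 + E**2 (C(E) = E**2 + 1 = 1 + E**2)
(-50 + S(C(-3), 12))*(-122) = (-50 + (-6 + 12))*(-122) = (-50 + 6)*(-122) = -44*(-122) = 5368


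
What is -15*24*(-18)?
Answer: 6480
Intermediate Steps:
-15*24*(-18) = -360*(-18) = 6480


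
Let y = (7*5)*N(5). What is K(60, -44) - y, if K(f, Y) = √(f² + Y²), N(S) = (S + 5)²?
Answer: -3500 + 4*√346 ≈ -3425.6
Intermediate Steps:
N(S) = (5 + S)²
y = 3500 (y = (7*5)*(5 + 5)² = 35*10² = 35*100 = 3500)
K(f, Y) = √(Y² + f²)
K(60, -44) - y = √((-44)² + 60²) - 1*3500 = √(1936 + 3600) - 3500 = √5536 - 3500 = 4*√346 - 3500 = -3500 + 4*√346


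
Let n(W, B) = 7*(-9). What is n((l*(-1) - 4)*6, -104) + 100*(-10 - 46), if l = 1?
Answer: -5663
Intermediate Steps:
n(W, B) = -63
n((l*(-1) - 4)*6, -104) + 100*(-10 - 46) = -63 + 100*(-10 - 46) = -63 + 100*(-56) = -63 - 5600 = -5663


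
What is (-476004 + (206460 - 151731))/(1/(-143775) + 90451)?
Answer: -60568813125/13004592524 ≈ -4.6575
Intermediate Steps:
(-476004 + (206460 - 151731))/(1/(-143775) + 90451) = (-476004 + 54729)/(-1/143775 + 90451) = -421275/13004592524/143775 = -421275*143775/13004592524 = -60568813125/13004592524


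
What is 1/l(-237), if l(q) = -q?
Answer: 1/237 ≈ 0.0042194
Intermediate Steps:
1/l(-237) = 1/(-1*(-237)) = 1/237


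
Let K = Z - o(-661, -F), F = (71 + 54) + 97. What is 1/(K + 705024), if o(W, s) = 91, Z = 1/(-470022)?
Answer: 470022/331334018525 ≈ 1.4186e-6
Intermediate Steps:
F = 222 (F = 125 + 97 = 222)
Z = -1/470022 ≈ -2.1276e-6
K = -42772003/470022 (K = -1/470022 - 1*91 = -1/470022 - 91 = -42772003/470022 ≈ -91.000)
1/(K + 705024) = 1/(-42772003/470022 + 705024) = 1/(331334018525/470022) = 470022/331334018525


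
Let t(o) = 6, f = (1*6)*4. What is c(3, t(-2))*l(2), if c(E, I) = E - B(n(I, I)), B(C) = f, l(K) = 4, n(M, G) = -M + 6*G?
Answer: -84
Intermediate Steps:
f = 24 (f = 6*4 = 24)
B(C) = 24
c(E, I) = -24 + E (c(E, I) = E - 1*24 = E - 24 = -24 + E)
c(3, t(-2))*l(2) = (-24 + 3)*4 = -21*4 = -84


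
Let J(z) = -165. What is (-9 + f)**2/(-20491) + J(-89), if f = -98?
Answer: -3392464/20491 ≈ -165.56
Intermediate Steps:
(-9 + f)**2/(-20491) + J(-89) = (-9 - 98)**2/(-20491) - 165 = (-107)**2*(-1/20491) - 165 = 11449*(-1/20491) - 165 = -11449/20491 - 165 = -3392464/20491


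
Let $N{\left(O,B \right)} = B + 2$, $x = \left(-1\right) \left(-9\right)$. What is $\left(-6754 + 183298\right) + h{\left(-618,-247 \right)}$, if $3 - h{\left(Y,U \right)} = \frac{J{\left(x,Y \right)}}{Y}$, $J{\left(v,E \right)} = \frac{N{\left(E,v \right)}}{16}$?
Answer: $\frac{1745696747}{9888} \approx 1.7655 \cdot 10^{5}$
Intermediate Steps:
$x = 9$
$N{\left(O,B \right)} = 2 + B$
$J{\left(v,E \right)} = \frac{1}{8} + \frac{v}{16}$ ($J{\left(v,E \right)} = \frac{2 + v}{16} = \left(2 + v\right) \frac{1}{16} = \frac{1}{8} + \frac{v}{16}$)
$h{\left(Y,U \right)} = 3 - \frac{11}{16 Y}$ ($h{\left(Y,U \right)} = 3 - \frac{\frac{1}{8} + \frac{1}{16} \cdot 9}{Y} = 3 - \frac{\frac{1}{8} + \frac{9}{16}}{Y} = 3 - \frac{11}{16 Y}$)
$\left(-6754 + 183298\right) + h{\left(-618,-247 \right)} = \left(-6754 + 183298\right) + \left(3 - \frac{11}{16 \left(-618\right)}\right) = 176544 + \left(3 - - \frac{11}{9888}\right) = 176544 + \left(3 + \frac{11}{9888}\right) = 176544 + \frac{29675}{9888} = \frac{1745696747}{9888}$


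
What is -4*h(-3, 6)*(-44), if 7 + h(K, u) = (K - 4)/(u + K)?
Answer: -4928/3 ≈ -1642.7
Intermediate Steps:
h(K, u) = -7 + (-4 + K)/(K + u) (h(K, u) = -7 + (K - 4)/(u + K) = -7 + (-4 + K)/(K + u))
-4*h(-3, 6)*(-44) = -4*(-4 - 7*6 - 6*(-3))/(-3 + 6)*(-44) = -4*(-4 - 42 + 18)/3*(-44) = -4*(-28)/3*(-44) = -4*(-28/3)*(-44) = (112/3)*(-44) = -4928/3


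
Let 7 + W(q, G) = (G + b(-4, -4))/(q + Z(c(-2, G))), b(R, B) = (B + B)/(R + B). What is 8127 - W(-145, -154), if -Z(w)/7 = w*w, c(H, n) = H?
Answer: 1407029/173 ≈ 8133.1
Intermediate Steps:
Z(w) = -7*w² (Z(w) = -7*w*w = -7*w²)
b(R, B) = 2*B/(B + R) (b(R, B) = (2*B)/(B + R) = 2*B/(B + R))
W(q, G) = -7 + (1 + G)/(-28 + q) (W(q, G) = -7 + (G + 2*(-4)/(-4 - 4))/(q - 7*(-2)²) = -7 + (G + 2*(-4)/(-8))/(q - 7*4) = -7 + (G + 2*(-4)*(-⅛))/(q - 28) = -7 + (G + 1)/(-28 + q) = -7 + (1 + G)/(-28 + q))
8127 - W(-145, -154) = 8127 - (197 - 154 - 7*(-145))/(-28 - 145) = 8127 - (197 - 154 + 1015)/(-173) = 8127 - (-1)*1058/173 = 8127 - 1*(-1058/173) = 8127 + 1058/173 = 1407029/173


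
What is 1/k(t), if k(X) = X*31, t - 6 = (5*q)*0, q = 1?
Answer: 1/186 ≈ 0.0053763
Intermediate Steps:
t = 6 (t = 6 + (5*1)*0 = 6 + 5*0 = 6 + 0 = 6)
k(X) = 31*X
1/k(t) = 1/(31*6) = 1/186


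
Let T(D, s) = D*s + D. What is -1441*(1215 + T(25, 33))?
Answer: -2975665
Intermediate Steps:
T(D, s) = D + D*s
-1441*(1215 + T(25, 33)) = -1441*(1215 + 25*(1 + 33)) = -1441*(1215 + 25*34) = -1441*(1215 + 850) = -1441*2065 = -2975665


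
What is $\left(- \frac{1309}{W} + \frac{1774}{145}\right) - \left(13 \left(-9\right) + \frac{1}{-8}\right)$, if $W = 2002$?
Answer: $\frac{1940881}{15080} \approx 128.71$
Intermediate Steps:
$\left(- \frac{1309}{W} + \frac{1774}{145}\right) - \left(13 \left(-9\right) + \frac{1}{-8}\right) = \left(- \frac{1309}{2002} + \frac{1774}{145}\right) - \left(13 \left(-9\right) + \frac{1}{-8}\right) = \left(\left(-1309\right) \frac{1}{2002} + 1774 \cdot \frac{1}{145}\right) - \left(-117 - \frac{1}{8}\right) = \left(- \frac{17}{26} + \frac{1774}{145}\right) - - \frac{937}{8} = \frac{43659}{3770} + \frac{937}{8} = \frac{1940881}{15080}$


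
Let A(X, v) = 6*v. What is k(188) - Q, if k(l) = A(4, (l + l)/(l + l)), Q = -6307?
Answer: 6313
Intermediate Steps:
k(l) = 6 (k(l) = 6*((l + l)/(l + l)) = 6*((2*l)/((2*l))) = 6*((2*l)*(1/(2*l))) = 6*1 = 6)
k(188) - Q = 6 - 1*(-6307) = 6 + 6307 = 6313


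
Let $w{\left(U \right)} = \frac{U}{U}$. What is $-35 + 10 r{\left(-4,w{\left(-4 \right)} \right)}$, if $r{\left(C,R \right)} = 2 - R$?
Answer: $-25$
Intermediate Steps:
$w{\left(U \right)} = 1$
$-35 + 10 r{\left(-4,w{\left(-4 \right)} \right)} = -35 + 10 \left(2 - 1\right) = -35 + 10 \cdot 1 = -35 + 10 = -25$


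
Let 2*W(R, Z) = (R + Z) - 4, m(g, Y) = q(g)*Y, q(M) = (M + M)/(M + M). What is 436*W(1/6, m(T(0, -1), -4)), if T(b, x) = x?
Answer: -5123/3 ≈ -1707.7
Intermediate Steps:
q(M) = 1 (q(M) = (2*M)/((2*M)) = (2*M)*(1/(2*M)) = 1)
m(g, Y) = Y (m(g, Y) = 1*Y = Y)
W(R, Z) = -2 + R/2 + Z/2 (W(R, Z) = ((R + Z) - 4)/2 = (-4 + R + Z)/2 = -2 + R/2 + Z/2)
436*W(1/6, m(T(0, -1), -4)) = 436*(-2 + (1/2)/6 + (1/2)*(-4)) = 436*(-2 + (1/2)*(1/6) - 2) = 436*(-2 + 1/12 - 2) = 436*(-47/12) = -5123/3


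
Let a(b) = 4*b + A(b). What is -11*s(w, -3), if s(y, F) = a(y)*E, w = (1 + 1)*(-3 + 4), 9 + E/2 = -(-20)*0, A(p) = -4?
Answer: 792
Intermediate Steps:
a(b) = -4 + 4*b (a(b) = 4*b - 4 = -4 + 4*b)
E = -18 (E = -18 + 2*(-(-20)*0) = -18 + 2*(-4*0) = -18 + 2*0 = -18 + 0 = -18)
w = 2 (w = 2*1 = 2)
s(y, F) = 72 - 72*y (s(y, F) = (-4 + 4*y)*(-18) = 72 - 72*y)
-11*s(w, -3) = -11*(72 - 72*2) = -11*(72 - 144) = -11*(-72) = 792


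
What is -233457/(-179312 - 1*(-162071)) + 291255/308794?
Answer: 3671983253/253519874 ≈ 14.484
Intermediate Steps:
-233457/(-179312 - 1*(-162071)) + 291255/308794 = -233457/(-179312 + 162071) + 291255*(1/308794) = -233457/(-17241) + 291255/308794 = -233457*(-1/17241) + 291255/308794 = 11117/821 + 291255/308794 = 3671983253/253519874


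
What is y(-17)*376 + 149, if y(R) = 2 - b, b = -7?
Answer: 3533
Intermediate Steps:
y(R) = 9 (y(R) = 2 - 1*(-7) = 2 + 7 = 9)
y(-17)*376 + 149 = 9*376 + 149 = 3384 + 149 = 3533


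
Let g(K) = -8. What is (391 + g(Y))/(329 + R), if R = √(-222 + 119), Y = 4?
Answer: 126007/108344 - 383*I*√103/108344 ≈ 1.163 - 0.035877*I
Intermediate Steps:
R = I*√103 (R = √(-103) = I*√103 ≈ 10.149*I)
(391 + g(Y))/(329 + R) = (391 - 8)/(329 + I*√103) = 383/(329 + I*√103)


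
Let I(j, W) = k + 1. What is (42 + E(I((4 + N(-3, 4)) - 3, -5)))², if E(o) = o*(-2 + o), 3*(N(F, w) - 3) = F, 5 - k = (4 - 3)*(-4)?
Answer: 14884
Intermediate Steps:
k = 9 (k = 5 - (4 - 3)*(-4) = 5 - (-4) = 5 - 1*(-4) = 5 + 4 = 9)
N(F, w) = 3 + F/3
I(j, W) = 10 (I(j, W) = 9 + 1 = 10)
(42 + E(I((4 + N(-3, 4)) - 3, -5)))² = (42 + 10*(-2 + 10))² = (42 + 10*8)² = (42 + 80)² = 122² = 14884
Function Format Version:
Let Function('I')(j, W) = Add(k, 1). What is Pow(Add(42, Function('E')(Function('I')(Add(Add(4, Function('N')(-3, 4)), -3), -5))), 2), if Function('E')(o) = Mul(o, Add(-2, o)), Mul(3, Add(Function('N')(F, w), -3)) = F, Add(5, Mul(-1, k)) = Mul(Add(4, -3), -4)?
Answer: 14884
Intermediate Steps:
k = 9 (k = Add(5, Mul(-1, Mul(Add(4, -3), -4))) = Add(5, Mul(-1, Mul(1, -4))) = Add(5, Mul(-1, -4)) = Add(5, 4) = 9)
Function('N')(F, w) = Add(3, Mul(Rational(1, 3), F))
Function('I')(j, W) = 10 (Function('I')(j, W) = Add(9, 1) = 10)
Pow(Add(42, Function('E')(Function('I')(Add(Add(4, Function('N')(-3, 4)), -3), -5))), 2) = Pow(Add(42, Mul(10, Add(-2, 10))), 2) = Pow(Add(42, Mul(10, 8)), 2) = Pow(Add(42, 80), 2) = Pow(122, 2) = 14884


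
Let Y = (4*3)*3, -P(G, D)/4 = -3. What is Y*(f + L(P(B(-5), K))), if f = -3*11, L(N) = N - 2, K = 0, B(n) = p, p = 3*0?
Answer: -828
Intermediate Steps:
p = 0
B(n) = 0
P(G, D) = 12 (P(G, D) = -4*(-3) = 12)
L(N) = -2 + N
Y = 36 (Y = 12*3 = 36)
f = -33
Y*(f + L(P(B(-5), K))) = 36*(-33 + (-2 + 12)) = 36*(-33 + 10) = 36*(-23) = -828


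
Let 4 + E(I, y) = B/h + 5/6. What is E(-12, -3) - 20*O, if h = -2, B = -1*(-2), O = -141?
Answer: 16895/6 ≈ 2815.8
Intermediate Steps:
B = 2
E(I, y) = -25/6 (E(I, y) = -4 + (2/(-2) + 5/6) = -4 + (2*(-½) + 5*(⅙)) = -4 + (-1 + ⅚) = -4 - ⅙ = -25/6)
E(-12, -3) - 20*O = -25/6 - 20*(-141) = -25/6 + 2820 = 16895/6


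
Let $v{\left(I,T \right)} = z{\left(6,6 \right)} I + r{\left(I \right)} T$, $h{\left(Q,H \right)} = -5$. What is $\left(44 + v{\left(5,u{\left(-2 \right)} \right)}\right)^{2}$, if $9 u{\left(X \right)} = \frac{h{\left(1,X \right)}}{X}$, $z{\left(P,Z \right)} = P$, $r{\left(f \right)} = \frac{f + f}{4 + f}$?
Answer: $\frac{36228361}{6561} \approx 5521.8$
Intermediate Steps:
$r{\left(f \right)} = \frac{2 f}{4 + f}$
$u{\left(X \right)} = - \frac{5}{9 X}$ ($u{\left(X \right)} = \frac{\left(-5\right) \frac{1}{X}}{9} = - \frac{5}{9 X}$)
$v{\left(I,T \right)} = 6 I + \frac{2 I T}{4 + I}$ ($v{\left(I,T \right)} = 6 I + \frac{2 I}{4 + I} T = 6 I + \frac{2 I T}{4 + I}$)
$\left(44 + v{\left(5,u{\left(-2 \right)} \right)}\right)^{2} = \left(44 + 2 \cdot 5 \frac{1}{4 + 5} \left(12 - \frac{5}{9 \left(-2\right)} + 3 \cdot 5\right)\right)^{2} = \left(44 + 2 \cdot 5 \cdot \frac{1}{9} \left(12 - - \frac{5}{18} + 15\right)\right)^{2} = \left(44 + 2 \cdot 5 \cdot \frac{1}{9} \left(12 + \frac{5}{18} + 15\right)\right)^{2} = \left(44 + 2 \cdot 5 \cdot \frac{1}{9} \cdot \frac{491}{18}\right)^{2} = \left(44 + \frac{2455}{81}\right)^{2} = \left(\frac{6019}{81}\right)^{2} = \frac{36228361}{6561}$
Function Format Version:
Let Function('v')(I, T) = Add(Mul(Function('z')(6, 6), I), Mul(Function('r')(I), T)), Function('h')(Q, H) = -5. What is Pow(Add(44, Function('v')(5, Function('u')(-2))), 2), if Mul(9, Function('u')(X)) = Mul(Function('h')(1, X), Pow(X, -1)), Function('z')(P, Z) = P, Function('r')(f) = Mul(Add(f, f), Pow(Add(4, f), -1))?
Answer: Rational(36228361, 6561) ≈ 5521.8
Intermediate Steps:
Function('r')(f) = Mul(2, f, Pow(Add(4, f), -1)) (Function('r')(f) = Mul(Mul(2, f), Pow(Add(4, f), -1)) = Mul(2, f, Pow(Add(4, f), -1)))
Function('u')(X) = Mul(Rational(-5, 9), Pow(X, -1)) (Function('u')(X) = Mul(Rational(1, 9), Mul(-5, Pow(X, -1))) = Mul(Rational(-5, 9), Pow(X, -1)))
Function('v')(I, T) = Add(Mul(6, I), Mul(2, I, T, Pow(Add(4, I), -1))) (Function('v')(I, T) = Add(Mul(6, I), Mul(Mul(2, I, Pow(Add(4, I), -1)), T)) = Add(Mul(6, I), Mul(2, I, T, Pow(Add(4, I), -1))))
Pow(Add(44, Function('v')(5, Function('u')(-2))), 2) = Pow(Add(44, Mul(2, 5, Pow(Add(4, 5), -1), Add(12, Mul(Rational(-5, 9), Pow(-2, -1)), Mul(3, 5)))), 2) = Pow(Add(44, Mul(2, 5, Pow(9, -1), Add(12, Mul(Rational(-5, 9), Rational(-1, 2)), 15))), 2) = Pow(Add(44, Mul(2, 5, Rational(1, 9), Add(12, Rational(5, 18), 15))), 2) = Pow(Add(44, Mul(2, 5, Rational(1, 9), Rational(491, 18))), 2) = Pow(Add(44, Rational(2455, 81)), 2) = Pow(Rational(6019, 81), 2) = Rational(36228361, 6561)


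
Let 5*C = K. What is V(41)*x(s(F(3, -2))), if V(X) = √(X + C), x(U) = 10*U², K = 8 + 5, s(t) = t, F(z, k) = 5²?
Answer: 1250*√1090 ≈ 41269.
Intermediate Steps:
F(z, k) = 25
K = 13
C = 13/5 (C = (⅕)*13 = 13/5 ≈ 2.6000)
V(X) = √(13/5 + X) (V(X) = √(X + 13/5) = √(13/5 + X))
V(41)*x(s(F(3, -2))) = (√(65 + 25*41)/5)*(10*25²) = (√(65 + 1025)/5)*(10*625) = (√1090/5)*6250 = 1250*√1090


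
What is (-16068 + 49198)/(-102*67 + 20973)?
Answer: 33130/14139 ≈ 2.3432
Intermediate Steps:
(-16068 + 49198)/(-102*67 + 20973) = 33130/(-6834 + 20973) = 33130/14139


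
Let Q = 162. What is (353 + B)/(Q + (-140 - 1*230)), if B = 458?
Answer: -811/208 ≈ -3.8990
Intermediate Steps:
(353 + B)/(Q + (-140 - 1*230)) = (353 + 458)/(162 + (-140 - 1*230)) = 811/(162 + (-140 - 230)) = 811/(162 - 370) = 811/(-208) = 811*(-1/208) = -811/208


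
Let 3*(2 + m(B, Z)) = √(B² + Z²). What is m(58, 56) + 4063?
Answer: 4061 + 10*√65/3 ≈ 4087.9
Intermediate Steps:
m(B, Z) = -2 + √(B² + Z²)/3
m(58, 56) + 4063 = (-2 + √(58² + 56²)/3) + 4063 = (-2 + √(3364 + 3136)/3) + 4063 = (-2 + √6500/3) + 4063 = (-2 + (10*√65)/3) + 4063 = (-2 + 10*√65/3) + 4063 = 4061 + 10*√65/3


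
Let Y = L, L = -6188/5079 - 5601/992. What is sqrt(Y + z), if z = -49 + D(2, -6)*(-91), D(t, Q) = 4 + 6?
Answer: I*sqrt(1532413608554526)/1259592 ≈ 31.078*I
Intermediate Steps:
D(t, Q) = 10
z = -959 (z = -49 + 10*(-91) = -49 - 910 = -959)
L = -34585975/5038368 (L = -6188*1/5079 - 5601*1/992 = -6188/5079 - 5601/992 = -34585975/5038368 ≈ -6.8645)
Y = -34585975/5038368 ≈ -6.8645
sqrt(Y + z) = sqrt(-34585975/5038368 - 959) = sqrt(-4866380887/5038368) = I*sqrt(1532413608554526)/1259592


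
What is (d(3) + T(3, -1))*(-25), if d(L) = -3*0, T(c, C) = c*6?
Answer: -450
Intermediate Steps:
T(c, C) = 6*c
d(L) = 0
(d(3) + T(3, -1))*(-25) = (0 + 6*3)*(-25) = (0 + 18)*(-25) = 18*(-25) = -450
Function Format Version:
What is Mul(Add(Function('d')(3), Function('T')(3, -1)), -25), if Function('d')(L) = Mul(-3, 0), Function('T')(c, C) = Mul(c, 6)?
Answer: -450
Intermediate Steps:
Function('T')(c, C) = Mul(6, c)
Function('d')(L) = 0
Mul(Add(Function('d')(3), Function('T')(3, -1)), -25) = Mul(Add(0, Mul(6, 3)), -25) = Mul(Add(0, 18), -25) = Mul(18, -25) = -450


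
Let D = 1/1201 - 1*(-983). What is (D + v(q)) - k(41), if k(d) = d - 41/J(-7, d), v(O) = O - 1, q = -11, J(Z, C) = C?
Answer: 1118132/1201 ≈ 931.00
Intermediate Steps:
D = 1180584/1201 (D = 1/1201 + 983 = 1180584/1201 ≈ 983.00)
v(O) = -1 + O
k(d) = d - 41/d
(D + v(q)) - k(41) = (1180584/1201 + (-1 - 11)) - (41 - 41/41) = (1180584/1201 - 12) - (41 - 41*1/41) = 1166172/1201 - (41 - 1) = 1166172/1201 - 1*40 = 1166172/1201 - 40 = 1118132/1201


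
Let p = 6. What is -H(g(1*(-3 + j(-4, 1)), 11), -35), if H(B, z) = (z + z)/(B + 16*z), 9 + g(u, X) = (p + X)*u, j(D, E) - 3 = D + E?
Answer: -7/62 ≈ -0.11290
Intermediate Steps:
j(D, E) = 3 + D + E (j(D, E) = 3 + (D + E) = 3 + D + E)
g(u, X) = -9 + u*(6 + X) (g(u, X) = -9 + (6 + X)*u = -9 + u*(6 + X))
H(B, z) = 2*z/(B + 16*z) (H(B, z) = (2*z)/(B + 16*z) = 2*z/(B + 16*z))
-H(g(1*(-3 + j(-4, 1)), 11), -35) = -2*(-35)/((-9 + 6*(1*(-3 + (3 - 4 + 1))) + 11*(1*(-3 + (3 - 4 + 1)))) + 16*(-35)) = -2*(-35)/((-9 + 6*(1*(-3 + 0)) + 11*(1*(-3 + 0))) - 560) = -2*(-35)/((-9 + 6*(1*(-3)) + 11*(1*(-3))) - 560) = -2*(-35)/((-9 + 6*(-3) + 11*(-3)) - 560) = -2*(-35)/((-9 - 18 - 33) - 560) = -2*(-35)/(-60 - 560) = -2*(-35)/(-620) = -2*(-35)*(-1)/620 = -1*7/62 = -7/62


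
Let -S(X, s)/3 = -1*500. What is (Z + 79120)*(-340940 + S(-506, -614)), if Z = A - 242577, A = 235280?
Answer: -24379599120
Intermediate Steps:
Z = -7297 (Z = 235280 - 242577 = -7297)
S(X, s) = 1500 (S(X, s) = -(-3)*500 = -3*(-500) = 1500)
(Z + 79120)*(-340940 + S(-506, -614)) = (-7297 + 79120)*(-340940 + 1500) = 71823*(-339440) = -24379599120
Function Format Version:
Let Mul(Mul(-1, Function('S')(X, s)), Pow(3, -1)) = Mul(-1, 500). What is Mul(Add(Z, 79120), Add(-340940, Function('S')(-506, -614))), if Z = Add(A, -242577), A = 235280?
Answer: -24379599120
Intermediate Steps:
Z = -7297 (Z = Add(235280, -242577) = -7297)
Function('S')(X, s) = 1500 (Function('S')(X, s) = Mul(-3, Mul(-1, 500)) = Mul(-3, -500) = 1500)
Mul(Add(Z, 79120), Add(-340940, Function('S')(-506, -614))) = Mul(Add(-7297, 79120), Add(-340940, 1500)) = Mul(71823, -339440) = -24379599120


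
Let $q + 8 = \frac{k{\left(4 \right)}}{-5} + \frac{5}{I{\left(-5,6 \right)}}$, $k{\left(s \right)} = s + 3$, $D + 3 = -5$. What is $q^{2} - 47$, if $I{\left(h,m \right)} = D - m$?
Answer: $\frac{236189}{4900} \approx 48.202$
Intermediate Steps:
$D = -8$ ($D = -3 - 5 = -8$)
$I{\left(h,m \right)} = -8 - m$
$k{\left(s \right)} = 3 + s$
$q = - \frac{683}{70}$ ($q = -8 + \left(\frac{3 + 4}{-5} + \frac{5}{-8 - 6}\right) = -8 + \left(7 \left(- \frac{1}{5}\right) + \frac{5}{-8 - 6}\right) = -8 - \left(\frac{7}{5} - \frac{5}{-14}\right) = -8 + \left(- \frac{7}{5} + 5 \left(- \frac{1}{14}\right)\right) = -8 - \frac{123}{70} = - \frac{683}{70} \approx -9.7571$)
$q^{2} - 47 = \left(- \frac{683}{70}\right)^{2} - 47 = \frac{466489}{4900} - 47 = \frac{236189}{4900}$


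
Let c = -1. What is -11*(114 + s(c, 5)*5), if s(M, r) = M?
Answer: -1199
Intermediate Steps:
-11*(114 + s(c, 5)*5) = -11*(114 - 1*5) = -11*(114 - 5) = -11*109 = -1199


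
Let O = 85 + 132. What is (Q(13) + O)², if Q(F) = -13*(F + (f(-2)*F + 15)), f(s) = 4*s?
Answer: 1452025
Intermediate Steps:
O = 217
Q(F) = -195 + 91*F (Q(F) = -13*(F + ((4*(-2))*F + 15)) = -13*(F + (-8*F + 15)) = -13*(F + (15 - 8*F)) = -13*(15 - 7*F) = -195 + 91*F)
(Q(13) + O)² = ((-195 + 91*13) + 217)² = ((-195 + 1183) + 217)² = (988 + 217)² = 1205² = 1452025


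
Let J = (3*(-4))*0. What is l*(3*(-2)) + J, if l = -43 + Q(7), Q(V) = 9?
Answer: 204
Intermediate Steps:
l = -34 (l = -43 + 9 = -34)
J = 0 (J = -12*0 = 0)
l*(3*(-2)) + J = -102*(-2) + 0 = -34*(-6) + 0 = 204 + 0 = 204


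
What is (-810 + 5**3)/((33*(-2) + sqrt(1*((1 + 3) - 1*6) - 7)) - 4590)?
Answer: 212624/1445223 + 137*I/1445223 ≈ 0.14712 + 9.4795e-5*I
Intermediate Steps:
(-810 + 5**3)/((33*(-2) + sqrt(1*((1 + 3) - 1*6) - 7)) - 4590) = (-810 + 125)/((-66 + sqrt(1*(4 - 6) - 7)) - 4590) = -685/((-66 + sqrt(1*(-2) - 7)) - 4590) = -685/((-66 + sqrt(-2 - 7)) - 4590) = -685/((-66 + sqrt(-9)) - 4590) = -685/((-66 + 3*I) - 4590) = -685*(-4656 - 3*I)/21678345 = -137*(-4656 - 3*I)/4335669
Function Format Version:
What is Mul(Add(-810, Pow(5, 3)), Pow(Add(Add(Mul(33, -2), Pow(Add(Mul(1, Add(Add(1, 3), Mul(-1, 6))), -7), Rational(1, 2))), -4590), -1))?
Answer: Add(Rational(212624, 1445223), Mul(Rational(137, 1445223), I)) ≈ Add(0.14712, Mul(9.4795e-5, I))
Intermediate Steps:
Mul(Add(-810, Pow(5, 3)), Pow(Add(Add(Mul(33, -2), Pow(Add(Mul(1, Add(Add(1, 3), Mul(-1, 6))), -7), Rational(1, 2))), -4590), -1)) = Mul(Add(-810, 125), Pow(Add(Add(-66, Pow(Add(Mul(1, Add(4, -6)), -7), Rational(1, 2))), -4590), -1)) = Mul(-685, Pow(Add(Add(-66, Pow(Add(Mul(1, -2), -7), Rational(1, 2))), -4590), -1)) = Mul(-685, Pow(Add(Add(-66, Pow(Add(-2, -7), Rational(1, 2))), -4590), -1)) = Mul(-685, Pow(Add(Add(-66, Pow(-9, Rational(1, 2))), -4590), -1)) = Mul(-685, Pow(Add(Add(-66, Mul(3, I)), -4590), -1)) = Mul(-685, Pow(Add(-4656, Mul(3, I)), -1)) = Mul(-685, Mul(Rational(1, 21678345), Add(-4656, Mul(-3, I)))) = Mul(Rational(-137, 4335669), Add(-4656, Mul(-3, I)))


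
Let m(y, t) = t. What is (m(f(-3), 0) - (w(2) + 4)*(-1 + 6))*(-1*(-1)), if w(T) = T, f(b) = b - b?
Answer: -30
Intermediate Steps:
f(b) = 0
(m(f(-3), 0) - (w(2) + 4)*(-1 + 6))*(-1*(-1)) = (0 - (2 + 4)*(-1 + 6))*(-1*(-1)) = (0 - 6*5)*1 = (0 - 1*30)*1 = (0 - 30)*1 = -30*1 = -30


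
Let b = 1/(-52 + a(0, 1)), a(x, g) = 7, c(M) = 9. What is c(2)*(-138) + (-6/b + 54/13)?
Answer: -12582/13 ≈ -967.85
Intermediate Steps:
b = -1/45 (b = 1/(-52 + 7) = 1/(-45) = -1/45 ≈ -0.022222)
c(2)*(-138) + (-6/b + 54/13) = 9*(-138) + (-6/(-1/45) + 54/13) = -1242 + (-6*(-45) + 54*(1/13)) = -1242 + (270 + 54/13) = -1242 + 3564/13 = -12582/13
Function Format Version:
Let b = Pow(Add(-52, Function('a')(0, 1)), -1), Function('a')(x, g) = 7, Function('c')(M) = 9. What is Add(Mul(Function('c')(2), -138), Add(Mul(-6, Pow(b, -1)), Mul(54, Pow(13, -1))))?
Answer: Rational(-12582, 13) ≈ -967.85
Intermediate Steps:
b = Rational(-1, 45) (b = Pow(Add(-52, 7), -1) = Pow(-45, -1) = Rational(-1, 45) ≈ -0.022222)
Add(Mul(Function('c')(2), -138), Add(Mul(-6, Pow(b, -1)), Mul(54, Pow(13, -1)))) = Add(Mul(9, -138), Add(Mul(-6, Pow(Rational(-1, 45), -1)), Mul(54, Pow(13, -1)))) = Add(-1242, Add(Mul(-6, -45), Mul(54, Rational(1, 13)))) = Add(-1242, Add(270, Rational(54, 13))) = Add(-1242, Rational(3564, 13)) = Rational(-12582, 13)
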